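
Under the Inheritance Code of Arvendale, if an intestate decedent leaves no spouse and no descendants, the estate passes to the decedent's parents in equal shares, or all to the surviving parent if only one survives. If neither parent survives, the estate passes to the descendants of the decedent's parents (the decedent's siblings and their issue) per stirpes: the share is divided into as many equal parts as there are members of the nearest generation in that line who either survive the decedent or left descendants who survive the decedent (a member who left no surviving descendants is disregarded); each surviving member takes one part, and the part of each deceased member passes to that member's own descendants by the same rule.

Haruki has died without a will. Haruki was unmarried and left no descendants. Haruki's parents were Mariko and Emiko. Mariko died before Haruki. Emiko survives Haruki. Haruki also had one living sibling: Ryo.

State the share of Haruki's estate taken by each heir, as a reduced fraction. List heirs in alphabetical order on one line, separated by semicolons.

Only one parent, Emiko, survives, so Emiko takes the entire estate. The siblings take nothing because a surviving parent has priority.

Emiko 1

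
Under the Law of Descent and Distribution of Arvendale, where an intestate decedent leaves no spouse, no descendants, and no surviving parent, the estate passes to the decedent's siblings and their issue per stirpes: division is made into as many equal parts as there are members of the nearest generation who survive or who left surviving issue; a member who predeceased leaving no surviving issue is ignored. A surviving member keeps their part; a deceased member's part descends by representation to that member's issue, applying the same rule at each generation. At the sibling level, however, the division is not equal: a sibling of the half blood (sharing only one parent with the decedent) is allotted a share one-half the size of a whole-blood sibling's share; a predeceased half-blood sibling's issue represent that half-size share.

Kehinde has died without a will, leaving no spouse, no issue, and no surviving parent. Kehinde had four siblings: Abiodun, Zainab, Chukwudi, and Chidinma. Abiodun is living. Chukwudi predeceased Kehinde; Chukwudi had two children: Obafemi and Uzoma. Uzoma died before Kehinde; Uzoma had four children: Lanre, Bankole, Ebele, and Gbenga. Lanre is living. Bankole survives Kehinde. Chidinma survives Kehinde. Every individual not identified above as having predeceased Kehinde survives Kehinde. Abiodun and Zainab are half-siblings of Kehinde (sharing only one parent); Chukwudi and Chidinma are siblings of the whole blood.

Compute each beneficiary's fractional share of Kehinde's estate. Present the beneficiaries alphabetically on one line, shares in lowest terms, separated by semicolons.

Abiodun 1/6; Bankole 1/24; Chidinma 1/3; Ebele 1/24; Gbenga 1/24; Lanre 1/24; Obafemi 1/6; Zainab 1/6

No spouse, descendants, or parent survives, so the estate passes to Kehinde's siblings per stirpes.
Half-blood siblings count for one-half the weight of whole-blood siblings at the initial division.
Dividing 1 in proportion to weights (total weight 3): Abiodun (weight 1/2) → 1/6; Zainab (weight 1/2) → 1/6; Chukwudi (weight 1) → 1/3; Chidinma (weight 1) → 1/3.
Abiodun is living and takes 1/6.
Zainab is living and takes 1/6.
Chukwudi predeceased; the 1/3 allotted to Chukwudi's branch passes to Chukwudi's issue by representation.
The 1/3 is divided into 2 equal shares of 1/6 among Obafemi, Uzoma.
Obafemi is living and takes 1/6.
Uzoma predeceased; the 1/6 allotted to Uzoma's branch passes to Uzoma's issue by representation.
The 1/6 is divided into 4 equal shares of 1/24 among Lanre, Bankole, Ebele, Gbenga.
Lanre is living and takes 1/24.
Bankole is living and takes 1/24.
Ebele is living and takes 1/24.
Gbenga is living and takes 1/24.
Chidinma is living and takes 1/3.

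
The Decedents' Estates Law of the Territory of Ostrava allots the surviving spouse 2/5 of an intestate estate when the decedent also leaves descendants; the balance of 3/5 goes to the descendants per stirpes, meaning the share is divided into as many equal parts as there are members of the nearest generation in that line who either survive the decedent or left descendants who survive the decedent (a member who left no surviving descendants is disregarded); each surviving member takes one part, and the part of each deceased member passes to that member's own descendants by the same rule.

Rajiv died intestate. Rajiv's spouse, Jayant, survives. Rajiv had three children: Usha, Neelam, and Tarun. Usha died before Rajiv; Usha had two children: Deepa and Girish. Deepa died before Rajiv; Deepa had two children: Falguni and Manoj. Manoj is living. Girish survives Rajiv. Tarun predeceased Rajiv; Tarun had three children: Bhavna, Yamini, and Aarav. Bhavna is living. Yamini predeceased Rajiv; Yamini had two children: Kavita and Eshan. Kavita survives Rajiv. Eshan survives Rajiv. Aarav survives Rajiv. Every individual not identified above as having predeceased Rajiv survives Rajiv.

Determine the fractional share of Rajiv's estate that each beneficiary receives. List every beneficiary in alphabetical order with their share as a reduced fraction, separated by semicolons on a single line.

Jayant, as surviving spouse, takes 2/5.
The remaining 3/5 passes to Rajiv's descendants per stirpes.
The 3/5 is divided into 3 equal shares of 1/5 among Usha, Neelam, Tarun.
Usha predeceased; the 1/5 allotted to Usha's branch passes to Usha's issue by representation.
The 1/5 is divided into 2 equal shares of 1/10 among Deepa, Girish.
Deepa predeceased; the 1/10 allotted to Deepa's branch passes to Deepa's issue by representation.
The 1/10 is divided into 2 equal shares of 1/20 among Falguni, Manoj.
Falguni is living and takes 1/20.
Manoj is living and takes 1/20.
Girish is living and takes 1/10.
Neelam is living and takes 1/5.
Tarun predeceased; the 1/5 allotted to Tarun's branch passes to Tarun's issue by representation.
The 1/5 is divided into 3 equal shares of 1/15 among Bhavna, Yamini, Aarav.
Bhavna is living and takes 1/15.
Yamini predeceased; the 1/15 allotted to Yamini's branch passes to Yamini's issue by representation.
The 1/15 is divided into 2 equal shares of 1/30 among Kavita, Eshan.
Kavita is living and takes 1/30.
Eshan is living and takes 1/30.
Aarav is living and takes 1/15.

Aarav 1/15; Bhavna 1/15; Eshan 1/30; Falguni 1/20; Girish 1/10; Jayant 2/5; Kavita 1/30; Manoj 1/20; Neelam 1/5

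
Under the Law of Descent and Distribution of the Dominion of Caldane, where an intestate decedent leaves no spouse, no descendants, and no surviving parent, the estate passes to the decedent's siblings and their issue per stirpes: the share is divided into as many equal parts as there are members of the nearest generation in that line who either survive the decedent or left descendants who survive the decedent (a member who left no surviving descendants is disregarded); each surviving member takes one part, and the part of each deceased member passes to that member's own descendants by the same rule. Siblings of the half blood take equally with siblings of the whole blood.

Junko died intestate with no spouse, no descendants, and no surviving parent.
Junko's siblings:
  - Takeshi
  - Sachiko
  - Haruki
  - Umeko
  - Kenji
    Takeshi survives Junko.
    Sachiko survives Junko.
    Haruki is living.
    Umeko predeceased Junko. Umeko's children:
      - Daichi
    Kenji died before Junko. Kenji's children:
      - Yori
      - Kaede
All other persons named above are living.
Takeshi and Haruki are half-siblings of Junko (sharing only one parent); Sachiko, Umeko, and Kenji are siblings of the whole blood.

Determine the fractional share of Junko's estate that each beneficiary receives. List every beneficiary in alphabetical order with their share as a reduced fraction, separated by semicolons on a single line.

Daichi 1/5; Haruki 1/5; Kaede 1/10; Sachiko 1/5; Takeshi 1/5; Yori 1/10

No spouse, descendants, or parent survives, so the estate passes to Junko's siblings per stirpes.
Half-blood and whole-blood siblings take equally under the stated rule.
The estate is divided into 5 equal shares of 1/5 among Takeshi, Sachiko, Haruki, Umeko, Kenji.
Takeshi is living and takes 1/5.
Sachiko is living and takes 1/5.
Haruki is living and takes 1/5.
Umeko predeceased; the 1/5 allotted to Umeko's branch passes to Umeko's issue by representation.
Daichi is the sole taker at this level and receives the full 1/5.
Kenji predeceased; the 1/5 allotted to Kenji's branch passes to Kenji's issue by representation.
The 1/5 is divided into 2 equal shares of 1/10 among Yori, Kaede.
Yori is living and takes 1/10.
Kaede is living and takes 1/10.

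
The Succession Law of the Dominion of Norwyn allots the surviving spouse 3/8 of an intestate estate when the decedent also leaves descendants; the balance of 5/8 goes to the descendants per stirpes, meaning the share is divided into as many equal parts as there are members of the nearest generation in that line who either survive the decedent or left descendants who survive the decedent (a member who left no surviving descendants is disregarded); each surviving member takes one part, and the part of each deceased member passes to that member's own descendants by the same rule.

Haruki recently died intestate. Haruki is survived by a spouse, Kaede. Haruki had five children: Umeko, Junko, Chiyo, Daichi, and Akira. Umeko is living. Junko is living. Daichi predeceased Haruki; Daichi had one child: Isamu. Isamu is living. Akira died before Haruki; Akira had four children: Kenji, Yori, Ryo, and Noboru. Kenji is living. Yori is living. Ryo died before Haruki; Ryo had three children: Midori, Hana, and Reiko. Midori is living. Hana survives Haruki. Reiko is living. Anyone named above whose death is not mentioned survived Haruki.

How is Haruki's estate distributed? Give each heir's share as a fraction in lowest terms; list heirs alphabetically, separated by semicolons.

Kaede, as surviving spouse, takes 3/8.
The remaining 5/8 passes to Haruki's descendants per stirpes.
The 5/8 is divided into 5 equal shares of 1/8 among Umeko, Junko, Chiyo, Daichi, Akira.
Umeko is living and takes 1/8.
Junko is living and takes 1/8.
Chiyo is living and takes 1/8.
Daichi predeceased; the 1/8 allotted to Daichi's branch passes to Daichi's issue by representation.
Isamu is the sole taker at this level and receives the full 1/8.
Akira predeceased; the 1/8 allotted to Akira's branch passes to Akira's issue by representation.
The 1/8 is divided into 4 equal shares of 1/32 among Kenji, Yori, Ryo, Noboru.
Kenji is living and takes 1/32.
Yori is living and takes 1/32.
Ryo predeceased; the 1/32 allotted to Ryo's branch passes to Ryo's issue by representation.
The 1/32 is divided into 3 equal shares of 1/96 among Midori, Hana, Reiko.
Midori is living and takes 1/96.
Hana is living and takes 1/96.
Reiko is living and takes 1/96.
Noboru is living and takes 1/32.

Chiyo 1/8; Hana 1/96; Isamu 1/8; Junko 1/8; Kaede 3/8; Kenji 1/32; Midori 1/96; Noboru 1/32; Reiko 1/96; Umeko 1/8; Yori 1/32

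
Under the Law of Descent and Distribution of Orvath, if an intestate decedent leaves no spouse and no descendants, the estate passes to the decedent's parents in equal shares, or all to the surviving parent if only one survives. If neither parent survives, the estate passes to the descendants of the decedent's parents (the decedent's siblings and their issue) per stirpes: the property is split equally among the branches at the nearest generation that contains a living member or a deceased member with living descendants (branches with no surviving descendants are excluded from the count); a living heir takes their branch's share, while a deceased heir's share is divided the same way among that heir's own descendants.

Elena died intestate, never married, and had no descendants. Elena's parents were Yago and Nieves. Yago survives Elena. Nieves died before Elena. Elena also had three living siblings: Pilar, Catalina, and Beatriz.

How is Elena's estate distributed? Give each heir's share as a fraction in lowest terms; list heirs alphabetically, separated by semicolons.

Yago 1

Only one parent, Yago, survives, so Yago takes the entire estate. The siblings take nothing because a surviving parent has priority.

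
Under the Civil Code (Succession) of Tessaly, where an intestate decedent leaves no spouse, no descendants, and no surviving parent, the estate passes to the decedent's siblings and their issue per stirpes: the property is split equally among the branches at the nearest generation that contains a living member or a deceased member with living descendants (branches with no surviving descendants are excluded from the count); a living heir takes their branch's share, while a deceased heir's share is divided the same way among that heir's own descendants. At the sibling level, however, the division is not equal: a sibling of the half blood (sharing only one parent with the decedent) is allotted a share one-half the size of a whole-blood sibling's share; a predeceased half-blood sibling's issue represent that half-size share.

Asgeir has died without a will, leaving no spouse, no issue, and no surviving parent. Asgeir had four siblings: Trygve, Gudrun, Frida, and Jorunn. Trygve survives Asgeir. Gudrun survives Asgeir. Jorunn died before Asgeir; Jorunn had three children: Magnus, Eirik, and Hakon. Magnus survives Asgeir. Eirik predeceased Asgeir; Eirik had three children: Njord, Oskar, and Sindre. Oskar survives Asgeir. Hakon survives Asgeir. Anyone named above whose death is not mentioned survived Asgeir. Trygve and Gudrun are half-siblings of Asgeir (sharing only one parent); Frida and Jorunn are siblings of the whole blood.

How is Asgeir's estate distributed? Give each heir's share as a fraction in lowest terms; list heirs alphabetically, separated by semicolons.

No spouse, descendants, or parent survives, so the estate passes to Asgeir's siblings per stirpes.
Half-blood siblings count for one-half the weight of whole-blood siblings at the initial division.
Dividing 1 in proportion to weights (total weight 3): Trygve (weight 1/2) → 1/6; Gudrun (weight 1/2) → 1/6; Frida (weight 1) → 1/3; Jorunn (weight 1) → 1/3.
Trygve is living and takes 1/6.
Gudrun is living and takes 1/6.
Frida is living and takes 1/3.
Jorunn predeceased; the 1/3 allotted to Jorunn's branch passes to Jorunn's issue by representation.
The 1/3 is divided into 3 equal shares of 1/9 among Magnus, Eirik, Hakon.
Magnus is living and takes 1/9.
Eirik predeceased; the 1/9 allotted to Eirik's branch passes to Eirik's issue by representation.
The 1/9 is divided into 3 equal shares of 1/27 among Njord, Oskar, Sindre.
Njord is living and takes 1/27.
Oskar is living and takes 1/27.
Sindre is living and takes 1/27.
Hakon is living and takes 1/9.

Frida 1/3; Gudrun 1/6; Hakon 1/9; Magnus 1/9; Njord 1/27; Oskar 1/27; Sindre 1/27; Trygve 1/6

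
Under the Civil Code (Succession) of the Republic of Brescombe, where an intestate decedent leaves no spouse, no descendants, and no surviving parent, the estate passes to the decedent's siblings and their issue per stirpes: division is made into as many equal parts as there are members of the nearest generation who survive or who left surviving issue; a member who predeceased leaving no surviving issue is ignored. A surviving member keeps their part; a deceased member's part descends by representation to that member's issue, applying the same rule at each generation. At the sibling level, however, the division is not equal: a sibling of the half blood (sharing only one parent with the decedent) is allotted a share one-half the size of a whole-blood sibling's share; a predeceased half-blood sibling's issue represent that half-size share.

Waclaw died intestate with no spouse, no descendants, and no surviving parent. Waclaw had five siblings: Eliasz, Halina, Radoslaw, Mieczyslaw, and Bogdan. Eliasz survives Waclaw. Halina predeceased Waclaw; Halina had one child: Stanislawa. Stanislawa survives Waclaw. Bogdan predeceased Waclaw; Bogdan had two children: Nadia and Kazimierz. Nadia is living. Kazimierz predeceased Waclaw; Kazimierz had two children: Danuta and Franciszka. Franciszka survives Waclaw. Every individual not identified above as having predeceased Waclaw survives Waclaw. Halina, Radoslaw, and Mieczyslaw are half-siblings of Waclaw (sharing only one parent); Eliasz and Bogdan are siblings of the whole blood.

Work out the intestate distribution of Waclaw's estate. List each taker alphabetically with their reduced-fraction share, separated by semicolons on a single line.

Danuta 1/14; Eliasz 2/7; Franciszka 1/14; Mieczyslaw 1/7; Nadia 1/7; Radoslaw 1/7; Stanislawa 1/7

No spouse, descendants, or parent survives, so the estate passes to Waclaw's siblings per stirpes.
Half-blood siblings count for one-half the weight of whole-blood siblings at the initial division.
Dividing 1 in proportion to weights (total weight 7/2): Eliasz (weight 1) → 2/7; Halina (weight 1/2) → 1/7; Radoslaw (weight 1/2) → 1/7; Mieczyslaw (weight 1/2) → 1/7; Bogdan (weight 1) → 2/7.
Eliasz is living and takes 2/7.
Halina predeceased; the 1/7 allotted to Halina's branch passes to Halina's issue by representation.
Stanislawa is the sole taker at this level and receives the full 1/7.
Radoslaw is living and takes 1/7.
Mieczyslaw is living and takes 1/7.
Bogdan predeceased; the 2/7 allotted to Bogdan's branch passes to Bogdan's issue by representation.
The 2/7 is divided into 2 equal shares of 1/7 among Nadia, Kazimierz.
Nadia is living and takes 1/7.
Kazimierz predeceased; the 1/7 allotted to Kazimierz's branch passes to Kazimierz's issue by representation.
The 1/7 is divided into 2 equal shares of 1/14 among Danuta, Franciszka.
Danuta is living and takes 1/14.
Franciszka is living and takes 1/14.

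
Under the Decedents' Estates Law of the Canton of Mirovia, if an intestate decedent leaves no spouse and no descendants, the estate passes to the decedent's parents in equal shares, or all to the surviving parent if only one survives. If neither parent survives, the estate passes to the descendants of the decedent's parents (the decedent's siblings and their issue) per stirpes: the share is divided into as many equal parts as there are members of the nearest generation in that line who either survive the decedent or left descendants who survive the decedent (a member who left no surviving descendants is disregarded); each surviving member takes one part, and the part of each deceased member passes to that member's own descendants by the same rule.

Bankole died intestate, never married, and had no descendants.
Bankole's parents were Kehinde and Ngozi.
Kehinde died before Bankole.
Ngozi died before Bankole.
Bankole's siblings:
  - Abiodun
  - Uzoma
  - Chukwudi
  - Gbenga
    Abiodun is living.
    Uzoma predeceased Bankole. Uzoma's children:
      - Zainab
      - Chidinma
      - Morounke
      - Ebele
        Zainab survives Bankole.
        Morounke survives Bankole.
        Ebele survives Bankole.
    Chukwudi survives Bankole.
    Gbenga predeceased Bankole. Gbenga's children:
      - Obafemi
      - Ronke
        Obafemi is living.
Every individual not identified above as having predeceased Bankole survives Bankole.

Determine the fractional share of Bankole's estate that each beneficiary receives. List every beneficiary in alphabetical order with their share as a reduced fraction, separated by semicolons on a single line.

Abiodun 1/4; Chidinma 1/16; Chukwudi 1/4; Ebele 1/16; Morounke 1/16; Obafemi 1/8; Ronke 1/8; Zainab 1/16

Neither parent survives and there are no descendants, so the estate passes to Bankole's siblings and their issue per stirpes.
The estate is divided into 4 equal shares of 1/4 among Abiodun, Uzoma, Chukwudi, Gbenga.
Abiodun is living and takes 1/4.
Uzoma predeceased; the 1/4 allotted to Uzoma's branch passes to Uzoma's issue by representation.
The 1/4 is divided into 4 equal shares of 1/16 among Zainab, Chidinma, Morounke, Ebele.
Zainab is living and takes 1/16.
Chidinma is living and takes 1/16.
Morounke is living and takes 1/16.
Ebele is living and takes 1/16.
Chukwudi is living and takes 1/4.
Gbenga predeceased; the 1/4 allotted to Gbenga's branch passes to Gbenga's issue by representation.
The 1/4 is divided into 2 equal shares of 1/8 among Obafemi, Ronke.
Obafemi is living and takes 1/8.
Ronke is living and takes 1/8.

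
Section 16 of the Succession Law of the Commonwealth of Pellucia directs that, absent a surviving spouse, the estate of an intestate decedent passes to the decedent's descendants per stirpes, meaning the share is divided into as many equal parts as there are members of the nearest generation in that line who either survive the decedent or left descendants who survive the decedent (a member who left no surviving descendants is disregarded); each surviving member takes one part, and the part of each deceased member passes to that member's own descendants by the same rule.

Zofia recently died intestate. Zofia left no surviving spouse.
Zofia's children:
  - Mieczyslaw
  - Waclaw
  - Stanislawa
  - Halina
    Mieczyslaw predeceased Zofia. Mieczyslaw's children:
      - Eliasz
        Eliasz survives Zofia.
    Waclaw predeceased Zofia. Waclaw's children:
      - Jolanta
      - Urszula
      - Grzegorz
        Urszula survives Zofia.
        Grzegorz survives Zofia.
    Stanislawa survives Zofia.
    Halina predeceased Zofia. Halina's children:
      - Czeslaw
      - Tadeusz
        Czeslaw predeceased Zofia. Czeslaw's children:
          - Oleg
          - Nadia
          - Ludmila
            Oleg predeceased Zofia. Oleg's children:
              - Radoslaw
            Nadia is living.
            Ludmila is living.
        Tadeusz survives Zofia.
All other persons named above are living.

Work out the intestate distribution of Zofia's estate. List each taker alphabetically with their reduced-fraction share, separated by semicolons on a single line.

Eliasz 1/4; Grzegorz 1/12; Jolanta 1/12; Ludmila 1/24; Nadia 1/24; Radoslaw 1/24; Stanislawa 1/4; Tadeusz 1/8; Urszula 1/12

There is no surviving spouse, so the entire estate passes to Zofia's descendants per stirpes.
The estate is divided into 4 equal shares of 1/4 among Mieczyslaw, Waclaw, Stanislawa, Halina.
Mieczyslaw predeceased; the 1/4 allotted to Mieczyslaw's branch passes to Mieczyslaw's issue by representation.
Eliasz is the sole taker at this level and receives the full 1/4.
Waclaw predeceased; the 1/4 allotted to Waclaw's branch passes to Waclaw's issue by representation.
The 1/4 is divided into 3 equal shares of 1/12 among Jolanta, Urszula, Grzegorz.
Jolanta is living and takes 1/12.
Urszula is living and takes 1/12.
Grzegorz is living and takes 1/12.
Stanislawa is living and takes 1/4.
Halina predeceased; the 1/4 allotted to Halina's branch passes to Halina's issue by representation.
The 1/4 is divided into 2 equal shares of 1/8 among Czeslaw, Tadeusz.
Czeslaw predeceased; the 1/8 allotted to Czeslaw's branch passes to Czeslaw's issue by representation.
The 1/8 is divided into 3 equal shares of 1/24 among Oleg, Nadia, Ludmila.
Oleg predeceased; the 1/24 allotted to Oleg's branch passes to Oleg's issue by representation.
Radoslaw is the sole taker at this level and receives the full 1/24.
Nadia is living and takes 1/24.
Ludmila is living and takes 1/24.
Tadeusz is living and takes 1/8.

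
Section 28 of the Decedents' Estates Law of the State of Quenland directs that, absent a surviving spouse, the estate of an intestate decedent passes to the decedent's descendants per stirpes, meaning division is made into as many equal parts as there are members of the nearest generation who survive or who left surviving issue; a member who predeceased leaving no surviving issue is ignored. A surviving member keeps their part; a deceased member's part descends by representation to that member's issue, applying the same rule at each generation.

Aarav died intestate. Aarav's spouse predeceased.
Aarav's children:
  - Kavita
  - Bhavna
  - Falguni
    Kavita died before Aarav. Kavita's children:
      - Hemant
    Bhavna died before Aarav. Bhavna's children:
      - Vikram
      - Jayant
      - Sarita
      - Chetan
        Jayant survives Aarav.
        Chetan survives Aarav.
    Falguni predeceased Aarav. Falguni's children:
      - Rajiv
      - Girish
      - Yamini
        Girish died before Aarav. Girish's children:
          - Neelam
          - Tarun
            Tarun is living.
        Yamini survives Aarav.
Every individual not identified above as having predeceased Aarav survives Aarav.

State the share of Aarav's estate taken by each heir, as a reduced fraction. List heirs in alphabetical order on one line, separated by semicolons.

There is no surviving spouse, so the entire estate passes to Aarav's descendants per stirpes.
The estate is divided into 3 equal shares of 1/3 among Kavita, Bhavna, Falguni.
Kavita predeceased; the 1/3 allotted to Kavita's branch passes to Kavita's issue by representation.
Hemant is the sole taker at this level and receives the full 1/3.
Bhavna predeceased; the 1/3 allotted to Bhavna's branch passes to Bhavna's issue by representation.
The 1/3 is divided into 4 equal shares of 1/12 among Vikram, Jayant, Sarita, Chetan.
Vikram is living and takes 1/12.
Jayant is living and takes 1/12.
Sarita is living and takes 1/12.
Chetan is living and takes 1/12.
Falguni predeceased; the 1/3 allotted to Falguni's branch passes to Falguni's issue by representation.
The 1/3 is divided into 3 equal shares of 1/9 among Rajiv, Girish, Yamini.
Rajiv is living and takes 1/9.
Girish predeceased; the 1/9 allotted to Girish's branch passes to Girish's issue by representation.
The 1/9 is divided into 2 equal shares of 1/18 among Neelam, Tarun.
Neelam is living and takes 1/18.
Tarun is living and takes 1/18.
Yamini is living and takes 1/9.

Chetan 1/12; Hemant 1/3; Jayant 1/12; Neelam 1/18; Rajiv 1/9; Sarita 1/12; Tarun 1/18; Vikram 1/12; Yamini 1/9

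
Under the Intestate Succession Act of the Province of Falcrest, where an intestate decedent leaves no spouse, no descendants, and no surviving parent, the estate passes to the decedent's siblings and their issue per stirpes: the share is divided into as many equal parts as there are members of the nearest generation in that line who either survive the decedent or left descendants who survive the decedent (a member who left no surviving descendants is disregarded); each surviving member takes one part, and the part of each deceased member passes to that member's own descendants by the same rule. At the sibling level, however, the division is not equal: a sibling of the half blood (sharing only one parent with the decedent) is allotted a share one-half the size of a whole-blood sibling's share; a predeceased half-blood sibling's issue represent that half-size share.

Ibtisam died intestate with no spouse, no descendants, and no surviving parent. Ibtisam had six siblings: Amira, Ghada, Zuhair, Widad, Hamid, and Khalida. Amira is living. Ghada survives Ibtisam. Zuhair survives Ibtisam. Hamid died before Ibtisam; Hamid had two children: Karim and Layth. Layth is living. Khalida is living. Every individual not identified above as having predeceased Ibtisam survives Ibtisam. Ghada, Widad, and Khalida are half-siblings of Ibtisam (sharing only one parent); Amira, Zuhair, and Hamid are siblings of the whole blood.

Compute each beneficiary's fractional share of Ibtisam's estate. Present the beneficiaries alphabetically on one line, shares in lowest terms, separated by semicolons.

No spouse, descendants, or parent survives, so the estate passes to Ibtisam's siblings per stirpes.
Half-blood siblings count for one-half the weight of whole-blood siblings at the initial division.
Dividing 1 in proportion to weights (total weight 9/2): Amira (weight 1) → 2/9; Ghada (weight 1/2) → 1/9; Zuhair (weight 1) → 2/9; Widad (weight 1/2) → 1/9; Hamid (weight 1) → 2/9; Khalida (weight 1/2) → 1/9.
Amira is living and takes 2/9.
Ghada is living and takes 1/9.
Zuhair is living and takes 2/9.
Widad is living and takes 1/9.
Hamid predeceased; the 2/9 allotted to Hamid's branch passes to Hamid's issue by representation.
The 2/9 is divided into 2 equal shares of 1/9 among Karim, Layth.
Karim is living and takes 1/9.
Layth is living and takes 1/9.
Khalida is living and takes 1/9.

Amira 2/9; Ghada 1/9; Karim 1/9; Khalida 1/9; Layth 1/9; Widad 1/9; Zuhair 2/9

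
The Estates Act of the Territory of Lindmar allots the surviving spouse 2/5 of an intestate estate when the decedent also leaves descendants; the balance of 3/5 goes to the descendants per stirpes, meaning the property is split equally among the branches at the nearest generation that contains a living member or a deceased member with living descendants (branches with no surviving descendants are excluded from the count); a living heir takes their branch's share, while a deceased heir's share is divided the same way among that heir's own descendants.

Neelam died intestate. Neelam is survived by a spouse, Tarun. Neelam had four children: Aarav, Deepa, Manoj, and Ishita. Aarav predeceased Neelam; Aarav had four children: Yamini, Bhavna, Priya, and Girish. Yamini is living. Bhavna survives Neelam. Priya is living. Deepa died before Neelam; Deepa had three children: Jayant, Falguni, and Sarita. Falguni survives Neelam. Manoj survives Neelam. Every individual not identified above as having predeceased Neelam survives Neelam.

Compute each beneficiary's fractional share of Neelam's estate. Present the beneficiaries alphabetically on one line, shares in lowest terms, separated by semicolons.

Tarun, as surviving spouse, takes 2/5.
The remaining 3/5 passes to Neelam's descendants per stirpes.
The 3/5 is divided into 4 equal shares of 3/20 among Aarav, Deepa, Manoj, Ishita.
Aarav predeceased; the 3/20 allotted to Aarav's branch passes to Aarav's issue by representation.
The 3/20 is divided into 4 equal shares of 3/80 among Yamini, Bhavna, Priya, Girish.
Yamini is living and takes 3/80.
Bhavna is living and takes 3/80.
Priya is living and takes 3/80.
Girish is living and takes 3/80.
Deepa predeceased; the 3/20 allotted to Deepa's branch passes to Deepa's issue by representation.
The 3/20 is divided into 3 equal shares of 1/20 among Jayant, Falguni, Sarita.
Jayant is living and takes 1/20.
Falguni is living and takes 1/20.
Sarita is living and takes 1/20.
Manoj is living and takes 3/20.
Ishita is living and takes 3/20.

Bhavna 3/80; Falguni 1/20; Girish 3/80; Ishita 3/20; Jayant 1/20; Manoj 3/20; Priya 3/80; Sarita 1/20; Tarun 2/5; Yamini 3/80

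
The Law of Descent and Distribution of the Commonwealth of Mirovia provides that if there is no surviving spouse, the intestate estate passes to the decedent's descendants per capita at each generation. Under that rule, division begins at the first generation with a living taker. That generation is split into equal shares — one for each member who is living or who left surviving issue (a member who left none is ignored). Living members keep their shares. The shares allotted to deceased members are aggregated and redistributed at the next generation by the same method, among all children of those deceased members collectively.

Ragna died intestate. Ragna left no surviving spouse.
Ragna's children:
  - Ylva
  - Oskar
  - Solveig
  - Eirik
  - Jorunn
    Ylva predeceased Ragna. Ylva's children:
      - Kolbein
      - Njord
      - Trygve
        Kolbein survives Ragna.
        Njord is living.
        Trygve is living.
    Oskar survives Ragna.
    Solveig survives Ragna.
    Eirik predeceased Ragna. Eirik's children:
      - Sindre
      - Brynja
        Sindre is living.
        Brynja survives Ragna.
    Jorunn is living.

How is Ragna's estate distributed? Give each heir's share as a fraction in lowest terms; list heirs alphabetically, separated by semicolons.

Brynja 2/25; Jorunn 1/5; Kolbein 2/25; Njord 2/25; Oskar 1/5; Sindre 2/25; Solveig 1/5; Trygve 2/25

There is no surviving spouse, so the entire estate passes to Ragna's descendants per capita at each generation.
At generation 1 (Ylva, Oskar, Solveig, Eirik, Jorunn) there are 5 shares of (1)/5 = 1/5 each.
Living: Oskar, Solveig, and Jorunn — each takes 1/5.
Deceased: Ylva and Eirik. Their combined 2/5 is pooled and carried to generation 2.
At generation 2 (Kolbein, Njord, Trygve, Sindre, Brynja) there are 5 shares of (2/5)/5 = 2/25 each.
Living: Kolbein, Njord, Trygve, Sindre, and Brynja — each takes 2/25.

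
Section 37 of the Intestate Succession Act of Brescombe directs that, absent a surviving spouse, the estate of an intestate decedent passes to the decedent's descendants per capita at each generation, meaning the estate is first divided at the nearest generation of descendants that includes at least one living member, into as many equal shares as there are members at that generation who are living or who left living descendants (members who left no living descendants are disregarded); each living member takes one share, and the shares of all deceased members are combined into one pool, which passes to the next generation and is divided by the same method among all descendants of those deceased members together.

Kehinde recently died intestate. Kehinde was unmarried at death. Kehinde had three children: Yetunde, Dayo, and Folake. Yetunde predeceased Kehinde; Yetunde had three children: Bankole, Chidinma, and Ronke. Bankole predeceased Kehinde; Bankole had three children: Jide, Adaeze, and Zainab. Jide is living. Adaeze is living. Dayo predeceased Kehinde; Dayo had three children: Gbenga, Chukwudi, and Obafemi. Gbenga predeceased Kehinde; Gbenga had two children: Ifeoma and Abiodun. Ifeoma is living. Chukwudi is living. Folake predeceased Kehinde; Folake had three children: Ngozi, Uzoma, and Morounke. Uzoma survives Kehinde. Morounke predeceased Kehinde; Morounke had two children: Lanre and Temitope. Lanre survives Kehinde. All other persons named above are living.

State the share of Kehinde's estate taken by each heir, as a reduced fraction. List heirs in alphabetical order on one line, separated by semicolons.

There is no surviving spouse, so the entire estate passes to Kehinde's descendants per capita at each generation.
No one at generation 1 (Yetunde, Dayo, Folake) is living; moving to the next generation.
At generation 2 (Bankole, Chidinma, Ronke, Gbenga, Chukwudi, Obafemi, Ngozi, Uzoma, Morounke) there are 9 shares of (1)/9 = 1/9 each.
Living: Chidinma, Ronke, Chukwudi, Obafemi, Ngozi, and Uzoma — each takes 1/9.
Deceased: Bankole, Gbenga, and Morounke. Their combined 1/3 is pooled and carried to generation 3.
At generation 3 (Jide, Adaeze, Zainab, Ifeoma, Abiodun, Lanre, Temitope) there are 7 shares of (1/3)/7 = 1/21 each.
Living: Jide, Adaeze, Zainab, Ifeoma, Abiodun, Lanre, and Temitope — each takes 1/21.

Abiodun 1/21; Adaeze 1/21; Chidinma 1/9; Chukwudi 1/9; Ifeoma 1/21; Jide 1/21; Lanre 1/21; Ngozi 1/9; Obafemi 1/9; Ronke 1/9; Temitope 1/21; Uzoma 1/9; Zainab 1/21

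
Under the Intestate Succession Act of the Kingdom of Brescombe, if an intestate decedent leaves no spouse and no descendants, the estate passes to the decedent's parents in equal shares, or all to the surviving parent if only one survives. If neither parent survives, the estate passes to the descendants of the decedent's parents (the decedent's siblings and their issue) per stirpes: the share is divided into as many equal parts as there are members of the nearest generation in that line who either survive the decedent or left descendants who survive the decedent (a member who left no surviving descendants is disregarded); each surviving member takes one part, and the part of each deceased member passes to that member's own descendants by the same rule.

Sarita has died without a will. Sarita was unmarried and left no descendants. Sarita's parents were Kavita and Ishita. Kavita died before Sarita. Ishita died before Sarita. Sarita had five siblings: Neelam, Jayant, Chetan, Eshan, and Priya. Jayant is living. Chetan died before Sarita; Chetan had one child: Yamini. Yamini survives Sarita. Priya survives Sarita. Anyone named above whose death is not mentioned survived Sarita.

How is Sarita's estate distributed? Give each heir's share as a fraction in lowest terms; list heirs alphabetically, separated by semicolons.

Neither parent survives and there are no descendants, so the estate passes to Sarita's siblings and their issue per stirpes.
The estate is divided into 5 equal shares of 1/5 among Neelam, Jayant, Chetan, Eshan, Priya.
Neelam is living and takes 1/5.
Jayant is living and takes 1/5.
Chetan predeceased; the 1/5 allotted to Chetan's branch passes to Chetan's issue by representation.
Yamini is the sole taker at this level and receives the full 1/5.
Eshan is living and takes 1/5.
Priya is living and takes 1/5.

Eshan 1/5; Jayant 1/5; Neelam 1/5; Priya 1/5; Yamini 1/5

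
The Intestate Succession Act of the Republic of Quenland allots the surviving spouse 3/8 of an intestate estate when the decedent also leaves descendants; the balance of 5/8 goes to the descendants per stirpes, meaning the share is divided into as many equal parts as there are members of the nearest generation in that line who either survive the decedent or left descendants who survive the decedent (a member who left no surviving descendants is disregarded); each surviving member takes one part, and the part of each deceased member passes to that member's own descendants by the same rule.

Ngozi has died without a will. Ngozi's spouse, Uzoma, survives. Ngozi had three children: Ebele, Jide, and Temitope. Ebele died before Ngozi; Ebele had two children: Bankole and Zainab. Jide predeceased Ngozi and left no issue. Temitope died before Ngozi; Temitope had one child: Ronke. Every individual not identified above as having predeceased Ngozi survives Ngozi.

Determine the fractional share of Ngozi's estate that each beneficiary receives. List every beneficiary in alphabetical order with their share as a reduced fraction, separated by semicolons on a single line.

Bankole 5/32; Ronke 5/16; Uzoma 3/8; Zainab 5/32

Uzoma, as surviving spouse, takes 3/8.
The remaining 5/8 passes to Ngozi's descendants per stirpes.
Jide left no surviving issue, so that branch lapses and is disregarded.
The 5/8 is divided into 2 equal shares of 5/16 among Ebele, Temitope.
Ebele predeceased; the 5/16 allotted to Ebele's branch passes to Ebele's issue by representation.
The 5/16 is divided into 2 equal shares of 5/32 among Bankole, Zainab.
Bankole is living and takes 5/32.
Zainab is living and takes 5/32.
Temitope predeceased; the 5/16 allotted to Temitope's branch passes to Temitope's issue by representation.
Ronke is the sole taker at this level and receives the full 5/16.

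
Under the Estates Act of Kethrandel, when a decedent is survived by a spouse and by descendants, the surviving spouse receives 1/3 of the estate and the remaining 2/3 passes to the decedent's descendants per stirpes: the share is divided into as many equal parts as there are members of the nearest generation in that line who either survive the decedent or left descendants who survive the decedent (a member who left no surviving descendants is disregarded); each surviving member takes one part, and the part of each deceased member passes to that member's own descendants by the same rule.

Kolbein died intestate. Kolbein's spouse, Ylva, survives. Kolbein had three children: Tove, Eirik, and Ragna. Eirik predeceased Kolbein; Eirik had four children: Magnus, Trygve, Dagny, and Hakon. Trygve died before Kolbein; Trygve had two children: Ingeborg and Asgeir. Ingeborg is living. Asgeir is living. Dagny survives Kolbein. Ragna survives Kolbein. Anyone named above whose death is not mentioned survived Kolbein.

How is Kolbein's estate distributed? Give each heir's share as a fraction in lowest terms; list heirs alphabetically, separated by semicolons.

Asgeir 1/36; Dagny 1/18; Hakon 1/18; Ingeborg 1/36; Magnus 1/18; Ragna 2/9; Tove 2/9; Ylva 1/3

Ylva, as surviving spouse, takes 1/3.
The remaining 2/3 passes to Kolbein's descendants per stirpes.
The 2/3 is divided into 3 equal shares of 2/9 among Tove, Eirik, Ragna.
Tove is living and takes 2/9.
Eirik predeceased; the 2/9 allotted to Eirik's branch passes to Eirik's issue by representation.
The 2/9 is divided into 4 equal shares of 1/18 among Magnus, Trygve, Dagny, Hakon.
Magnus is living and takes 1/18.
Trygve predeceased; the 1/18 allotted to Trygve's branch passes to Trygve's issue by representation.
The 1/18 is divided into 2 equal shares of 1/36 among Ingeborg, Asgeir.
Ingeborg is living and takes 1/36.
Asgeir is living and takes 1/36.
Dagny is living and takes 1/18.
Hakon is living and takes 1/18.
Ragna is living and takes 2/9.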